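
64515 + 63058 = 127573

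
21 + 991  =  1012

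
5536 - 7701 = -2165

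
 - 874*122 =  - 106628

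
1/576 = 1/576  =  0.00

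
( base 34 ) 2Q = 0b1011110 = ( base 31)31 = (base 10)94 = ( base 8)136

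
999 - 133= 866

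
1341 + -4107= - 2766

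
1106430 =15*73762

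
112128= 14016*8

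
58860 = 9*6540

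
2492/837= 2 + 818/837 =2.98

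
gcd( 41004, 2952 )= 36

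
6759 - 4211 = 2548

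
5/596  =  5/596 = 0.01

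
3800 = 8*475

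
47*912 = 42864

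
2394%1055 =284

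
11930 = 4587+7343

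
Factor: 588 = 2^2*3^1 *7^2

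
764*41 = 31324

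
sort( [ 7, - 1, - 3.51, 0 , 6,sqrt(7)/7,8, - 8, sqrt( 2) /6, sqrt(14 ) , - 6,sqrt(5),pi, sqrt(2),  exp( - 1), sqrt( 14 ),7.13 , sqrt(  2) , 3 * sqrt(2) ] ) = [-8, - 6, - 3.51, - 1,  0 , sqrt(2)/6, exp(-1 ),  sqrt( 7)/7,sqrt ( 2 ), sqrt( 2),sqrt(5), pi, sqrt( 14 ),sqrt(14),3 * sqrt(2), 6, 7 , 7.13, 8] 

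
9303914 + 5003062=14306976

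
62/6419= 62/6419 = 0.01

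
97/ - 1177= - 1+1080/1177 = - 0.08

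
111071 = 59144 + 51927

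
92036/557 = 165+ 131/557 = 165.24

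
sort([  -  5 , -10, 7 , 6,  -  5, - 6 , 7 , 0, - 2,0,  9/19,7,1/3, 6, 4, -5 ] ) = [ - 10, - 6,  -  5, -5,  -  5,-2,0 , 0,1/3, 9/19, 4,6,6, 7, 7,7] 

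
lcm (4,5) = 20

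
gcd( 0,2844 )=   2844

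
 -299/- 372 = 299/372 =0.80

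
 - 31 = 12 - 43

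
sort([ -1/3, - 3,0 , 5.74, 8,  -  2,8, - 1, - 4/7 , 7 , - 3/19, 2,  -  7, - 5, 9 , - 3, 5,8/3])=[-7,-5 ,-3, - 3 , - 2, - 1, - 4/7,-1/3, - 3/19,0,2,8/3 , 5,  5.74,  7 , 8,8, 9 ] 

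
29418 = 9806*3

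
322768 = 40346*8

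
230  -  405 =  - 175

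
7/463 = 7/463 =0.02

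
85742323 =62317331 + 23424992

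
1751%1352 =399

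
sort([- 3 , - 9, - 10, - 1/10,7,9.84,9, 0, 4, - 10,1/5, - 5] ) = [ - 10,- 10, - 9, - 5, - 3,-1/10, 0,1/5,4, 7,9 , 9.84 ] 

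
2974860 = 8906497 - 5931637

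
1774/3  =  591 + 1/3 = 591.33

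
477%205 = 67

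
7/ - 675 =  - 1 + 668/675 = - 0.01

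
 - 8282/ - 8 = 1035 +1/4  =  1035.25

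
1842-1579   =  263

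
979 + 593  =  1572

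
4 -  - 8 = 12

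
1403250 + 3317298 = 4720548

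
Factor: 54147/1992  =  18049/664 = 2^( - 3 )*83^( -1 )*18049^1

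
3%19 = 3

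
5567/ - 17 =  - 5567/17  =  -327.47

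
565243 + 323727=888970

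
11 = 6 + 5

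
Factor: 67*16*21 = 2^4*3^1*7^1*67^1 = 22512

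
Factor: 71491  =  7^2*1459^1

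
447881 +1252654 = 1700535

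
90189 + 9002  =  99191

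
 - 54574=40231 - 94805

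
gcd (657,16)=1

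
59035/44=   1341 + 31/44 = 1341.70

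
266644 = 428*623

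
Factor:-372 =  - 2^2*3^1*31^1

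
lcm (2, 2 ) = 2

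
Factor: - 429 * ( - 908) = 2^2*3^1*11^1*13^1*227^1 = 389532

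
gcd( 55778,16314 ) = 2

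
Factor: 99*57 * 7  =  3^3 * 7^1*11^1*19^1 = 39501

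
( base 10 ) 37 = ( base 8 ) 45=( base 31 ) 16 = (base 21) 1g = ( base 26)1b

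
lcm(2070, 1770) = 122130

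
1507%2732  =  1507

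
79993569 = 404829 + 79588740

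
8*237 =1896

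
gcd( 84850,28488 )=2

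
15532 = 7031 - -8501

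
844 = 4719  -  3875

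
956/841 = 1 + 115/841 = 1.14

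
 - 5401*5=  - 27005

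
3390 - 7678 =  - 4288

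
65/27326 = 5/2102 = 0.00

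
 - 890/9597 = -890/9597  =  -  0.09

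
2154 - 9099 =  - 6945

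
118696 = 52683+66013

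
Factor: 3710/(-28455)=-106/813 = - 2^1*3^( - 1)*53^1*271^ ( - 1)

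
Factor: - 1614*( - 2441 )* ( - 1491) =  - 5874203034 =- 2^1 * 3^2*7^1*71^1*269^1 *2441^1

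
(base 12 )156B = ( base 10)2531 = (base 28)36B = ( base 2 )100111100011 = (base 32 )2F3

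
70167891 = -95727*( - 733 )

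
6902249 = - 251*(-27499 ) 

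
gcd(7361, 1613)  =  1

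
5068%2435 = 198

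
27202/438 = 13601/219 =62.11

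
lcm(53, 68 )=3604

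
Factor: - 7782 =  - 2^1*3^1*1297^1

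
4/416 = 1/104 = 0.01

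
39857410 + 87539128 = 127396538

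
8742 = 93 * 94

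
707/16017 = 707/16017=0.04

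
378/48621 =126/16207 = 0.01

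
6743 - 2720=4023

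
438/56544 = 73/9424 = 0.01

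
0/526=0 = 0.00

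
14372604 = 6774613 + 7597991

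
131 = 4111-3980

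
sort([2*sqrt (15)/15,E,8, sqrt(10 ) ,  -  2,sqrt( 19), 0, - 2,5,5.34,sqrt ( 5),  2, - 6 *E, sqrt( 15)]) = [ - 6 * E, - 2,-2, 0,2*sqrt(15)/15, 2, sqrt(5), E, sqrt(10),sqrt(15), sqrt( 19),5,5.34,8 ]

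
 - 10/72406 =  - 5/36203 =- 0.00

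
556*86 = 47816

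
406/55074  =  203/27537 = 0.01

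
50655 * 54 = 2735370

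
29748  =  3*9916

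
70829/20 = 70829/20 = 3541.45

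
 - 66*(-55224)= 3644784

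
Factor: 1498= 2^1*7^1*107^1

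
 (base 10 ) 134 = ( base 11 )112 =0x86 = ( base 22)62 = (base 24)5e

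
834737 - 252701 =582036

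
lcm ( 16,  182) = 1456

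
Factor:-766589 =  - 163^1*4703^1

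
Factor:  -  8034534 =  - 2^1*3^2*446363^1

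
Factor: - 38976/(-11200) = 87/25 = 3^1*5^(- 2 )*29^1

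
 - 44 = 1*( - 44 ) 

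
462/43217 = 462/43217= 0.01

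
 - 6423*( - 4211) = 27047253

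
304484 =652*467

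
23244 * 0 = 0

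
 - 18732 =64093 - 82825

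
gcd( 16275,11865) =105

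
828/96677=828/96677 = 0.01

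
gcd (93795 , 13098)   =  111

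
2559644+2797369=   5357013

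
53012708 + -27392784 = 25619924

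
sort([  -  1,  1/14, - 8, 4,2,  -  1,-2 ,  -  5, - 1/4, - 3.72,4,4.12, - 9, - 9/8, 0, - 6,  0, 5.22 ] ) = [ - 9, - 8,  -  6, - 5, -3.72,-2,-9/8 , - 1,  -  1,-1/4,0,0, 1/14,2 , 4,  4, 4.12, 5.22 ] 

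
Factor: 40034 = 2^1*37^1 * 541^1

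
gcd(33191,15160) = 1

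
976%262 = 190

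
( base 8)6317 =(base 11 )2511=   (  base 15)e89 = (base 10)3279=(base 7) 12363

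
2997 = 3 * 999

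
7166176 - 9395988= - 2229812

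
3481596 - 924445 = 2557151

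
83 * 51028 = 4235324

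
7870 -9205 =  -1335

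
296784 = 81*3664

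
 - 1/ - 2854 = 1/2854 = 0.00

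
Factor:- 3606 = -2^1*3^1*601^1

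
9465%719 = 118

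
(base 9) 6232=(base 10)4565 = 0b1000111010101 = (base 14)1941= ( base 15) 1545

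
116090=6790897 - 6674807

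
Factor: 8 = 2^3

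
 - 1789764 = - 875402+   -  914362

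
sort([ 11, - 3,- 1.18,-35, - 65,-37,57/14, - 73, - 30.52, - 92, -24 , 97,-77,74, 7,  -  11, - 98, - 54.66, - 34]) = [ - 98, - 92,  -  77, - 73, - 65, - 54.66,  -  37, - 35,  -  34 ,-30.52,  -  24, - 11,  -  3, - 1.18,57/14,7,  11, 74 , 97 ] 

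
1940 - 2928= -988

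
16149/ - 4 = -16149/4=- 4037.25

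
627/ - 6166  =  -627/6166 = - 0.10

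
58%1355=58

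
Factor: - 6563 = -6563^1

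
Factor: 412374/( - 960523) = - 2^1*3^1* 68729^1*960523^( - 1)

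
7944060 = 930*8542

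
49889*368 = 18359152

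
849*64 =54336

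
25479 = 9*2831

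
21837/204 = 7279/68 = 107.04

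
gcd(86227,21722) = 1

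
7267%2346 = 229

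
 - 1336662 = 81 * ( - 16502 )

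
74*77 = 5698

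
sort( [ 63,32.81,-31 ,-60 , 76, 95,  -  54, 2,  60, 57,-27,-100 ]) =[-100,-60, -54, - 31, - 27, 2,32.81,57,60,63,  76, 95] 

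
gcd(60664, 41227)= 1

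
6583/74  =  88 + 71/74 = 88.96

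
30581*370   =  11314970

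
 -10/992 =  - 5/496 = -0.01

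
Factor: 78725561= 43^1* 101^1*18127^1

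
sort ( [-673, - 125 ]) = [- 673,-125]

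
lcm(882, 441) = 882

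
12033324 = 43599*276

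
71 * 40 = 2840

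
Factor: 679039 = 679039^1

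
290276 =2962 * 98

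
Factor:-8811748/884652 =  - 3^( - 1)*11^1*47^1*4261^1*73721^(-1) =-2202937/221163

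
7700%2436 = 392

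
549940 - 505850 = 44090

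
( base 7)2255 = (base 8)1470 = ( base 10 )824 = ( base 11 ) 68A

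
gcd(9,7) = 1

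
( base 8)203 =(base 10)131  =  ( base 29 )4f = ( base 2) 10000011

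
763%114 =79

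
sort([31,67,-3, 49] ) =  [ - 3,31,  49,  67]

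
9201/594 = 3067/198 = 15.49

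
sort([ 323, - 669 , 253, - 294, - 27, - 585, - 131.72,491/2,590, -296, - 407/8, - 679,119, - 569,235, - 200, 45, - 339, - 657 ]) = [ - 679, - 669, - 657, - 585, - 569, - 339 , - 296, - 294, - 200,-131.72, - 407/8,-27,45, 119, 235,491/2, 253,323,590]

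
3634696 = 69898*52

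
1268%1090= 178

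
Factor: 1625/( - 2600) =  - 5/8 = - 2^( - 3 )*5^1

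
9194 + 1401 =10595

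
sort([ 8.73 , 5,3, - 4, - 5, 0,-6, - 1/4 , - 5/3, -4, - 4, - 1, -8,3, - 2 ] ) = [ - 8, - 6,-5 , - 4, - 4 , - 4, - 2 , - 5/3 , - 1, - 1/4,0, 3,3, 5, 8.73 ] 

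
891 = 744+147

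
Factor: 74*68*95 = 478040 = 2^3*5^1 * 17^1*19^1 * 37^1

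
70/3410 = 7/341=0.02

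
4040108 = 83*48676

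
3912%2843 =1069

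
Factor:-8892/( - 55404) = 3^( - 4)*13^1 = 13/81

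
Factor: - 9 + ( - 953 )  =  -2^1 * 13^1*37^1 = -962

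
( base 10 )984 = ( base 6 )4320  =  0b1111011000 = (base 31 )10n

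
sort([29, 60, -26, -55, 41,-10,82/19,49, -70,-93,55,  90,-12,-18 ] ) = [-93, - 70,  -  55,-26 , - 18, - 12, - 10 , 82/19, 29, 41,49,55,60, 90]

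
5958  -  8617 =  - 2659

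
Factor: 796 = 2^2*199^1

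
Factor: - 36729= - 3^2*7^1*11^1*53^1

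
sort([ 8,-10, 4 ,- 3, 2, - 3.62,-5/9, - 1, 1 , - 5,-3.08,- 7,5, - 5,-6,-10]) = [ - 10, - 10, - 7,-6 ,-5, - 5, - 3.62,-3.08, - 3, -1, - 5/9, 1, 2,4 , 5,8]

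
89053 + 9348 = 98401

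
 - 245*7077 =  - 1733865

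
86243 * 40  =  3449720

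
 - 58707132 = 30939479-89646611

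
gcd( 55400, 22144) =8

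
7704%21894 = 7704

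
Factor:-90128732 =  - 2^2*22532183^1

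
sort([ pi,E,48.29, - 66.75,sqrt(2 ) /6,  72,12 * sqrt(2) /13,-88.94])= [ - 88.94, - 66.75, sqrt( 2) /6,12*sqrt( 2 )/13,E,pi,48.29, 72] 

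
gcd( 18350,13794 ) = 2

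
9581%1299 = 488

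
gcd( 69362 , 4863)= 1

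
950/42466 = 475/21233 = 0.02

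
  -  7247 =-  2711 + -4536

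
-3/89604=  -  1/29868 = - 0.00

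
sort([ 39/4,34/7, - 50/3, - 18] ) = [ - 18 ,-50/3,34/7, 39/4] 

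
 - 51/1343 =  - 1 + 76/79 = - 0.04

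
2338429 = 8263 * 283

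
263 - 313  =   - 50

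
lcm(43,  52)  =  2236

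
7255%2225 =580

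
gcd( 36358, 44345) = 49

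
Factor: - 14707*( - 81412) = 2^2*7^1*11^1 * 191^1*20353^1 = 1197326284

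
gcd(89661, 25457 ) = 1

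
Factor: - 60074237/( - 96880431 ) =3^ ( - 1)*181^( - 1 )*178417^( - 1)*60074237^1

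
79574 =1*79574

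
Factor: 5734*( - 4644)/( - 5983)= 2^3*3^3*31^( - 1)*43^1*47^1*61^1*193^( - 1) = 26628696/5983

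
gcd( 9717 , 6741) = 3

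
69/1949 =69/1949 = 0.04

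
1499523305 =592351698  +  907171607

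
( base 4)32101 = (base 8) 1621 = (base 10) 913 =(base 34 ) qt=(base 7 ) 2443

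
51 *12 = 612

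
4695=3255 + 1440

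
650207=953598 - 303391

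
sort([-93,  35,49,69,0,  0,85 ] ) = [-93,0,0, 35 , 49,69,85 ] 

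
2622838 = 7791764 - 5168926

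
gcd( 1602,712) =178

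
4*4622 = 18488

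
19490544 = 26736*729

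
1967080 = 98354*20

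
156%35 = 16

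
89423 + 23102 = 112525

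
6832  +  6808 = 13640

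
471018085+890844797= 1361862882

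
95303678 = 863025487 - 767721809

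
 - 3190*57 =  - 181830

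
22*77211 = 1698642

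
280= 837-557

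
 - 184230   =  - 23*8010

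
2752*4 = 11008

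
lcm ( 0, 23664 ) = 0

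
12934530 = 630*20531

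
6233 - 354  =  5879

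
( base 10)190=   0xbe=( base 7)361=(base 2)10111110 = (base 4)2332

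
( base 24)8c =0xCC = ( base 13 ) 129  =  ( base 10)204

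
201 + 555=756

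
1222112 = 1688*724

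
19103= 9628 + 9475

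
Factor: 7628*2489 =18986092=2^2*19^1*131^1*1907^1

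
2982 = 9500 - 6518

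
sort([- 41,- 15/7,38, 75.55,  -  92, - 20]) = [-92, -41,-20, - 15/7,38, 75.55] 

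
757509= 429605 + 327904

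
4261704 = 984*4331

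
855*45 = 38475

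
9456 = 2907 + 6549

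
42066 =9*4674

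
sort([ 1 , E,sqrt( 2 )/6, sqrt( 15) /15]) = [ sqrt( 2)/6,sqrt(15)/15,1,  E]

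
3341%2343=998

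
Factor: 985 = 5^1*197^1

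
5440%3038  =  2402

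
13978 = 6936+7042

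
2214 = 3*738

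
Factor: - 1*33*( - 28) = 924 = 2^2 *3^1*7^1*11^1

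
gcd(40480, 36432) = 4048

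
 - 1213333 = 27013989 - 28227322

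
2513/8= 314 + 1/8 = 314.12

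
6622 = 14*473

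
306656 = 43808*7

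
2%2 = 0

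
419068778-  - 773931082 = 1192999860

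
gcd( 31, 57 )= 1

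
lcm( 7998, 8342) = 775806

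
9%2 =1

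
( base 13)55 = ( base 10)70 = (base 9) 77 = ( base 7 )130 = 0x46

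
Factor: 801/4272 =2^( - 4 )*3^1 =3/16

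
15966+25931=41897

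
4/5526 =2/2763  =  0.00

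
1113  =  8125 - 7012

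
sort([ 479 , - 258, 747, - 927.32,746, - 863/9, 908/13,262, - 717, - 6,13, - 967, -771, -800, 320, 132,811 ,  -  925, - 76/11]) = [ - 967,-927.32, - 925, - 800, - 771 , - 717, - 258, - 863/9, - 76/11,-6, 13,908/13, 132, 262, 320, 479, 746, 747,811 ] 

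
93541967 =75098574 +18443393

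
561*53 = 29733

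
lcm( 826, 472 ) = 3304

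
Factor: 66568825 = 5^2 *2662753^1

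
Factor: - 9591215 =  - 5^1* 1918243^1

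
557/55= 10 + 7/55 = 10.13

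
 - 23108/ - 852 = 5777/213 = 27.12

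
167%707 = 167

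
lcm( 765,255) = 765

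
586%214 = 158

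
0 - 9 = - 9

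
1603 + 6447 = 8050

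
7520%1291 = 1065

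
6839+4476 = 11315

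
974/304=3 + 31/152 = 3.20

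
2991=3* 997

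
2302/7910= 1151/3955= 0.29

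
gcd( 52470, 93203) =11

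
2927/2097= 2927/2097 = 1.40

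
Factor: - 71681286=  - 2^1*3^1*11946881^1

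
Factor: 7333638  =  2^1 * 3^1*13^1*167^1*563^1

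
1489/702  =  2 + 85/702 = 2.12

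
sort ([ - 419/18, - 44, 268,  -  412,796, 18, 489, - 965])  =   [ - 965, - 412, - 44 , - 419/18,18, 268,489, 796]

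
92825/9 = 92825/9 = 10313.89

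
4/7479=4/7479 = 0.00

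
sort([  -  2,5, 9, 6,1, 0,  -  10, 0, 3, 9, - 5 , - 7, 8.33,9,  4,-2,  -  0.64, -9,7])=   [ - 10, - 9, - 7,-5,  -  2,  -  2, -0.64,0,0, 1 , 3, 4,  5, 6,7,  8.33, 9, 9,  9]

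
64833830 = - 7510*( - 8633)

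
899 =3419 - 2520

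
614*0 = 0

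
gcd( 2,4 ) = 2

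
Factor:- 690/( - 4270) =69/427  =  3^1*7^(-1)*23^1*61^ ( - 1)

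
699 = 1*699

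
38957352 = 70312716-31355364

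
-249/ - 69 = 3 + 14/23 = 3.61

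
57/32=1+25/32=1.78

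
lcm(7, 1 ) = 7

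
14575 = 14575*1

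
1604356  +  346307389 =347911745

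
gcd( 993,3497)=1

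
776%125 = 26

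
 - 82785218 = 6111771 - 88896989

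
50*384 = 19200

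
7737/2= 3868+1/2= 3868.50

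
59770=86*695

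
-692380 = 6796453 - 7488833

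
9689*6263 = 60682207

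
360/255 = 24/17 = 1.41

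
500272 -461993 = 38279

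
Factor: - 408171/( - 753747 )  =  43^( - 1)*5843^(-1 )*136057^1 = 136057/251249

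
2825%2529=296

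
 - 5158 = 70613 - 75771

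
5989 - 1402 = 4587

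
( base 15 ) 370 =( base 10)780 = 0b1100001100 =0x30C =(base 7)2163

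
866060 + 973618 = 1839678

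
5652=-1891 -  - 7543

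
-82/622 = - 1 + 270/311 = - 0.13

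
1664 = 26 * 64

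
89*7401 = 658689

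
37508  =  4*9377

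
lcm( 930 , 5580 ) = 5580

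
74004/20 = 3700 + 1/5 = 3700.20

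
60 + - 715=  - 655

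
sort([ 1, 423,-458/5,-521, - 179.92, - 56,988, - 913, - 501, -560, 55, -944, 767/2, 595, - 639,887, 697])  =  [-944, - 913, - 639, - 560, - 521, -501, - 179.92, - 458/5, - 56, 1,55, 767/2, 423,595, 697, 887,988 ] 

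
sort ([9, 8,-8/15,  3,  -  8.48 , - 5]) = [ - 8.48, - 5, - 8/15,3,8,9]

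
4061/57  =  71 + 14/57 = 71.25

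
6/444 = 1/74 = 0.01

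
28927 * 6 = 173562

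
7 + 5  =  12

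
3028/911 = 3 + 295/911= 3.32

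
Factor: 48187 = 48187^1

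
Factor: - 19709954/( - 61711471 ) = 2^1*11^1* 19^1*61^1 * 773^1*61711471^( - 1) 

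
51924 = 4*12981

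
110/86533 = 110/86533 = 0.00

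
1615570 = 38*42515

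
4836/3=1612 =1612.00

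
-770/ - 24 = 385/12= 32.08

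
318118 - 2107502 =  - 1789384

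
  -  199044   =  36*( - 5529) 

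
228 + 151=379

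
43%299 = 43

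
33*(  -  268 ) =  - 8844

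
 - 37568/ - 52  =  9392/13 = 722.46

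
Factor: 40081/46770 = 2^(-1)  *3^( - 1) * 5^(-1 ) * 149^1*269^1*1559^( - 1 ) 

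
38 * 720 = 27360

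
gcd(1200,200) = 200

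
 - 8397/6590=-8397/6590  =  - 1.27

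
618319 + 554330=1172649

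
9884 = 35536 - 25652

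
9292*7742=71938664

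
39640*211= 8364040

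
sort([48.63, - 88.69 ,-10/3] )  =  [-88.69,  -  10/3 , 48.63]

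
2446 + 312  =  2758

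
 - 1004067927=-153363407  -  850704520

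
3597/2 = 3597/2 = 1798.50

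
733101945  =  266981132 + 466120813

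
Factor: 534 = 2^1* 3^1 * 89^1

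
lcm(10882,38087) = 76174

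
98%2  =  0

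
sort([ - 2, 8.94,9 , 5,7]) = [ - 2 , 5, 7, 8.94, 9]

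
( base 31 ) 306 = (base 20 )749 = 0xB49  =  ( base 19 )801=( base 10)2889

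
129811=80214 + 49597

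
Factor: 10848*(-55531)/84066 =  - 100400048/14011= - 2^4*7^1*113^1*7933^1*14011^( - 1)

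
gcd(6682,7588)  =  2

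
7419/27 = 274 + 7/9 =274.78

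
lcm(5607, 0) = 0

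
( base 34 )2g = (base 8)124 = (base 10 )84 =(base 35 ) 2E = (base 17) 4g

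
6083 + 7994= 14077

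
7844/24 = 326+5/6 = 326.83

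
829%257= 58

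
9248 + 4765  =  14013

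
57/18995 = 57/18995 = 0.00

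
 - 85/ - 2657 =85/2657  =  0.03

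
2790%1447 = 1343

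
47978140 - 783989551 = -736011411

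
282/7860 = 47/1310 = 0.04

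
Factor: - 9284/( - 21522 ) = 22/51 = 2^1* 3^( - 1 )*11^1 * 17^( - 1 ) 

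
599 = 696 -97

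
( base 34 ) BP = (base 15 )1B9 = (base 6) 1503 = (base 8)617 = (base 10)399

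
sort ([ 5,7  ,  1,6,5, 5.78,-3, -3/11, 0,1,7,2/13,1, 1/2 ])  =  [-3,- 3/11,0, 2/13,1/2, 1, 1,1, 5,5,5.78,6, 7,7]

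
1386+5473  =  6859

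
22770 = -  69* (  -  330) 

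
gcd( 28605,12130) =5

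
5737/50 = 5737/50= 114.74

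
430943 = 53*8131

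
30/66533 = 30/66533 = 0.00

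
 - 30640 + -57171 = -87811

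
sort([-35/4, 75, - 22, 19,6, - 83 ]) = [ - 83, - 22 , - 35/4 , 6, 19, 75 ]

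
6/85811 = 6/85811 =0.00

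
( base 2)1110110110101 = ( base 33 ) 6WF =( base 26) b6d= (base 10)7605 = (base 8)16665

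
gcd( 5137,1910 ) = 1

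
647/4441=647/4441=0.15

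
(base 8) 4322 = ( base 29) 2jp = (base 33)22e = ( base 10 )2258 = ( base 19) 64G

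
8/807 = 8/807 = 0.01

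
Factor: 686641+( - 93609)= 2^3*11^1*23^1*293^1 = 593032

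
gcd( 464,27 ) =1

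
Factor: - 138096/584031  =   - 2^4*3^1*7^(- 1 )*29^ (-1) = - 48/203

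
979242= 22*44511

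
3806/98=38 + 41/49 =38.84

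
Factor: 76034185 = 5^1* 59^1  *373^1*691^1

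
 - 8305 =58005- 66310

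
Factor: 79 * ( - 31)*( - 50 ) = 122450 = 2^1*5^2*31^1*79^1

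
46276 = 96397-50121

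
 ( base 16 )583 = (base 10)1411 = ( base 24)2aj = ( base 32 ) 1c3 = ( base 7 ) 4054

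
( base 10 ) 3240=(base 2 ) 110010101000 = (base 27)4c0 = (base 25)54F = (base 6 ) 23000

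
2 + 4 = 6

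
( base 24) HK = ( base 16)1AC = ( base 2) 110101100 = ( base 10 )428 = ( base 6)1552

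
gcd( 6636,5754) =42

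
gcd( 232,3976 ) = 8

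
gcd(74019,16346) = 11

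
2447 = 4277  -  1830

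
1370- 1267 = 103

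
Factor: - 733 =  - 733^1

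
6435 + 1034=7469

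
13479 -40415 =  - 26936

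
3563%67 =12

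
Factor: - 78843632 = - 2^4 * 7^1*23^1 * 127^1*241^1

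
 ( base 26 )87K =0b1010111101010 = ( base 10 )5610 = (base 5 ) 134420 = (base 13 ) 2727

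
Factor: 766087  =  7^1 * 109441^1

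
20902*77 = 1609454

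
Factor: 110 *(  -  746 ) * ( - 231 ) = 18955860 = 2^2*3^1*5^1* 7^1 * 11^2*373^1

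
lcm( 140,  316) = 11060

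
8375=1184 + 7191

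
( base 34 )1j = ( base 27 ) 1q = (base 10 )53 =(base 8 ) 65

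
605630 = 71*8530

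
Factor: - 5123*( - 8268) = 2^2*3^1*13^1*47^1 * 53^1 * 109^1 = 42356964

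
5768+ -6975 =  - 1207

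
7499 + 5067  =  12566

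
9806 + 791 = 10597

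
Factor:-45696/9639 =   -  128/27 = -2^7*3^ ( - 3)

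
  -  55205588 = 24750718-79956306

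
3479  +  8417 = 11896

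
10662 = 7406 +3256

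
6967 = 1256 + 5711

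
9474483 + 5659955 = 15134438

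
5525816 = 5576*991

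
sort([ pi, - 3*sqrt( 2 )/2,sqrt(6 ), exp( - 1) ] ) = [ - 3*sqrt(2 )/2, exp( - 1), sqrt(6) , pi] 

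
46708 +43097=89805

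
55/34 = 1+21/34= 1.62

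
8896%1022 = 720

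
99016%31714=3874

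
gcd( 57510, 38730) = 30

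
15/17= 15/17 = 0.88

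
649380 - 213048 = 436332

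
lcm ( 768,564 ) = 36096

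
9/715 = 9/715 = 0.01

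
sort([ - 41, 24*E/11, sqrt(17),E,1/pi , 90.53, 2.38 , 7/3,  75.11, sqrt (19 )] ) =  [ - 41,1/pi,  7/3, 2.38, E, sqrt(17),sqrt(19),24*E/11,  75.11, 90.53] 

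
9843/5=1968+3/5 = 1968.60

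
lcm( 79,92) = 7268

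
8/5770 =4/2885 = 0.00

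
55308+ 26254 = 81562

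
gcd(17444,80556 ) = 196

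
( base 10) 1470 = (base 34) 198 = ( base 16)5be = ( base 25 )28K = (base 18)49c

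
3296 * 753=2481888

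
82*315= 25830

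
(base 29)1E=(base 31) 1C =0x2B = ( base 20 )23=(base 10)43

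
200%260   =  200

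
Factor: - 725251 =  - 467^1*1553^1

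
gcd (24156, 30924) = 36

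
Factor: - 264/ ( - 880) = 2^(  -  1 )*3^1*5^ (  -  1) = 3/10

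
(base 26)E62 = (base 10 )9622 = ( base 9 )14171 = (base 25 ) F9M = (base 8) 22626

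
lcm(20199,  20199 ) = 20199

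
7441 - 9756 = - 2315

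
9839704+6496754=16336458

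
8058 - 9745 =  - 1687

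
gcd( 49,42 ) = 7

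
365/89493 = 365/89493 = 0.00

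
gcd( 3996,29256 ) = 12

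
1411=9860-8449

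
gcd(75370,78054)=2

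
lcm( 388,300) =29100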